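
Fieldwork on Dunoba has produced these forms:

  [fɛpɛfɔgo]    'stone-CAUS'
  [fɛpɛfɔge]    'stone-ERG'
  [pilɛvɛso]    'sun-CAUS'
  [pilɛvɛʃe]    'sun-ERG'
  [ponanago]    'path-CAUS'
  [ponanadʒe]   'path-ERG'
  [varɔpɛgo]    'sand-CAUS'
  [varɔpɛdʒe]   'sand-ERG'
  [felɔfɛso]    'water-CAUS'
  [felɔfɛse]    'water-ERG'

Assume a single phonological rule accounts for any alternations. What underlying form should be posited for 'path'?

/ponanadʒ/

The stem for 'path' ends in [g] in [ponanago] but [dʒ] in [ponanadʒe].
If /g/ were underlying and a rule turned it into [dʒ] before the ERG suffix, 'stone' would also alternate; but it has [g] in both [fɛpɛfɔgo] and [fɛpɛfɔge].
Therefore /dʒ/ is basic and [g] is derived by depalatalization (palato-alveolar /dʒ/ and /ʃ/ become [g] and [s] when no front vowel follows).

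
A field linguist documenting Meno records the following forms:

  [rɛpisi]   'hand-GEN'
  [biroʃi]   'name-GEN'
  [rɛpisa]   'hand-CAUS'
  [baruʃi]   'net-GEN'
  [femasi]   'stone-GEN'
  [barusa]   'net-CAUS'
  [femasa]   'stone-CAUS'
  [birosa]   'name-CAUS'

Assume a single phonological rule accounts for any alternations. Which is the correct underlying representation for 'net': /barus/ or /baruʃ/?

The root 'net' surfaces as [baruʃi] and [barusa], with a stem-final [ʃ] ~ [s] alternation.
The stem 'stone' ([femasi], [femasa]) shows [s] unchanged in both environments, so [s] cannot be basic with [ʃ] derived before the GEN suffix.
So /ʃ/ is underlying, and a rule of depalatalization — palato-alveolar /ʃ/ becomes [s] when no front vowel follows — gives [s].

/baruʃ/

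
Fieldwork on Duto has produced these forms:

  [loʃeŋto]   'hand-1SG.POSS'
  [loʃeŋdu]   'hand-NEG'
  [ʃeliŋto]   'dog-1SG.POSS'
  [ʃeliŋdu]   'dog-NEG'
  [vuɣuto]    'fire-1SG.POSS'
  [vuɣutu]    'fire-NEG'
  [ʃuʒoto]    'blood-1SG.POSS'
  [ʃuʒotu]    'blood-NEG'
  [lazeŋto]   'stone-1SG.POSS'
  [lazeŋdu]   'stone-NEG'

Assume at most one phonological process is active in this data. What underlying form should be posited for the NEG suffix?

The NEG morpheme has two allomorphs, [-du] and [-tu].
The 1SG.POSS suffix, which begins with [t], is invariant after every stem; so [t] is not altered by any rule here.
The NEG suffix is therefore /-du/ underlyingly, with post-vocalic devoicing: voiced stops become voiceless after a vowel.

/-du/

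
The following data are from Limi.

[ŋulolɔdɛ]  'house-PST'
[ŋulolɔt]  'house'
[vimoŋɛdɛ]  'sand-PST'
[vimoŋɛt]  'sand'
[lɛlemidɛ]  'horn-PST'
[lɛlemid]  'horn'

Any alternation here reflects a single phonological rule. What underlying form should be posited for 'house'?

The stem for 'house' ends in [d] in [ŋulolɔdɛ] but [t] in [ŋulolɔt].
Compare 'horn', with invariant [d] in [lɛlemidɛ] and [lɛlemid]: an analysis with underlying /d/ and a rule producing [t] in isolation would wrongly predict alternation here too.
So /t/ is underlying, and a rule of intervocalic voicing — voiceless stops become voiced between vowels — gives [d].

/ŋulolɔt/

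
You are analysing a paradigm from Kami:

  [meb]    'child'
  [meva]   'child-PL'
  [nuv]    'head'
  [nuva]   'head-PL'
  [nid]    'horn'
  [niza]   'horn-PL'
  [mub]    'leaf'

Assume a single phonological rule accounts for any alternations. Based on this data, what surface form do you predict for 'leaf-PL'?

The root 'child' surfaces as [meb] and [meva], with a stem-final [b] ~ [v] alternation.
The stem 'head' ([nuv], [nuva]) shows [v] unchanged in both environments, so [v] cannot be basic with [b] derived in isolation.
So /b/ is underlying, and a rule of intervocalic spirantization — voiced stops become fricatives between vowels — gives [v].
From [mub] the stem 'leaf' is /mub/; between vowels this yields [muva].

[muva]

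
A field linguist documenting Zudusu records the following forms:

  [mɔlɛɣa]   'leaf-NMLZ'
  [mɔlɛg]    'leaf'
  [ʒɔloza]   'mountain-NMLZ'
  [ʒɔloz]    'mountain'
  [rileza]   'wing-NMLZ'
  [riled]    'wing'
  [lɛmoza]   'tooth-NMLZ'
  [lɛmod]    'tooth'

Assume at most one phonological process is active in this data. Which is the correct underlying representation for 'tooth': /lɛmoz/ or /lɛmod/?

/lɛmod/

The root 'tooth' surfaces as [lɛmoza] and [lɛmod], with a stem-final [z] ~ [d] alternation.
The stem 'mountain' ([ʒɔloza], [ʒɔloz]) shows [z] unchanged in both environments, so [z] cannot be basic with [d] derived in isolation.
Therefore /d/ is basic and [z] is derived by intervocalic spirantization (voiced stops become fricatives between vowels).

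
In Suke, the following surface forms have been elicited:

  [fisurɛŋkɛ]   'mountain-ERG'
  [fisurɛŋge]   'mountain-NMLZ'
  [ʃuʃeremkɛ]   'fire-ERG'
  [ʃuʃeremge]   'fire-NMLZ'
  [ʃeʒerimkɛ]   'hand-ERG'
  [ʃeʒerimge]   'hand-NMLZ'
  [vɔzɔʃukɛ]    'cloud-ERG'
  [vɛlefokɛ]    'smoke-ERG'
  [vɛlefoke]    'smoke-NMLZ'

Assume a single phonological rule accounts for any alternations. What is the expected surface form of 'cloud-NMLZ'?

The NMLZ morpheme has two allomorphs, [-ge] and [-ke].
By contrast the ERG suffix keeps its initial [k] throughout — that segment must be underlying.
So the underlying form is /-ge/, and voiced stops become voiceless after a vowel.
After 'cloud', which ends in a vowel, the suffix surfaces as [-ke], giving [vɔzɔʃuke].

[vɔzɔʃuke]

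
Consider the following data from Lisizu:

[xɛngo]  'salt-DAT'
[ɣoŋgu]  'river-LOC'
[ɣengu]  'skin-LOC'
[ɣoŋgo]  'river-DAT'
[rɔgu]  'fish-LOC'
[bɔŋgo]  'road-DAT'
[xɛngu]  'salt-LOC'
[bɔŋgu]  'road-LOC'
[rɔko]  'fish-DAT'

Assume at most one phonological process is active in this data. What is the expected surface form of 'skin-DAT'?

The DAT suffix surfaces as [-go] and [-ko], depending on the final segment of the stem.
By contrast the LOC suffix keeps its initial [g] throughout — that segment must be underlying.
The DAT suffix is therefore /-ko/ underlyingly, with post-nasal voicing: voiceless stops become voiced after a nasal.
After 'skin', which ends in a nasal, the suffix surfaces as [-go], giving [ɣengo].

[ɣengo]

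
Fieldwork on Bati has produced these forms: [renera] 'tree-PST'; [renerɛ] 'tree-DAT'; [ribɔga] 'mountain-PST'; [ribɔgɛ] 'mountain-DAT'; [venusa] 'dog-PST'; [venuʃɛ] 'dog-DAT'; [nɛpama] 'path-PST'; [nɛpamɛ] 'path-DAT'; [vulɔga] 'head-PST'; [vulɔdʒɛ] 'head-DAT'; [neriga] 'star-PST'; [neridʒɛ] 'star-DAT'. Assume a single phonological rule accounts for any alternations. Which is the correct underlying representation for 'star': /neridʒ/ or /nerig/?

/neridʒ/

The stem for 'star' ends in [g] in [neriga] but [dʒ] in [neridʒɛ].
If /g/ were underlying and a rule turned it into [dʒ] before the DAT suffix, 'mountain' would also alternate; but it has [g] in both [ribɔga] and [ribɔgɛ].
The alternation reflects depalatalization: palato-alveolar /dʒ/ and /ʃ/ become [g] and [s] when no front vowel follows. /dʒ/ is underlying.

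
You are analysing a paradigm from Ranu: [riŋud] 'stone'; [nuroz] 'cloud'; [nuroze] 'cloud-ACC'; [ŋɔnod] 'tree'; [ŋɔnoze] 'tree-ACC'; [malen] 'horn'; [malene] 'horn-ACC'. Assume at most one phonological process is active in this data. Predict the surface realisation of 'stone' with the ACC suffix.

[riŋuze]

The stem for 'tree' ends in [d] in [ŋɔnod] but [z] in [ŋɔnoze].
The stem 'cloud' ([nuroz], [nuroze]) shows [z] unchanged in both environments, so [z] cannot be basic with [d] derived in isolation.
Therefore /d/ is basic and [z] is derived by intervocalic spirantization (voiced stops become fricatives between vowels).
From [riŋud] the stem 'stone' is /riŋud/; between vowels this yields [riŋuze].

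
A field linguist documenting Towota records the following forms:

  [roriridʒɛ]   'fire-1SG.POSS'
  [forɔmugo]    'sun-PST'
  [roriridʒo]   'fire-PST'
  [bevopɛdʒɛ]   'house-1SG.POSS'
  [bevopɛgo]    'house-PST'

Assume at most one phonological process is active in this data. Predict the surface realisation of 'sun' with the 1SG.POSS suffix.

[forɔmudʒɛ]

'house' shows [g] ~ [dʒ] at the end of the stem ([bevopɛgo] vs [bevopɛdʒɛ]).
But 'fire' keeps [dʒ] in both environments ([roriridʒo], [roriridʒɛ]), so there is no rule changing /dʒ/ to [g] before the PST suffix.
So /g/ is underlying, and a rule of palatalization before a front vowel — /g/ becomes palato-alveolar [dʒ] before a front vowel — gives [dʒ].
From [forɔmugo] the stem 'sun' is /forɔmug/; before a front vowel this yields [forɔmudʒɛ].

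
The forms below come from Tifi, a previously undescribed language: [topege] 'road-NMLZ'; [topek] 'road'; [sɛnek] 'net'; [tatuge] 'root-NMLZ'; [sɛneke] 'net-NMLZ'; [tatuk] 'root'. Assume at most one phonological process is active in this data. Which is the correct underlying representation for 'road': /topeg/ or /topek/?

/topeg/

The root 'road' surfaces as [topek] and [topege], with a stem-final [k] ~ [g] alternation.
Compare 'net', with invariant [k] in [sɛnek] and [sɛneke]: an analysis with underlying /k/ and a rule producing [g] before the NMLZ suffix would wrongly predict alternation here too.
So /g/ is underlying, and a rule of word-final obstruent devoicing — voiced obstruents become voiceless word-finally — gives [k].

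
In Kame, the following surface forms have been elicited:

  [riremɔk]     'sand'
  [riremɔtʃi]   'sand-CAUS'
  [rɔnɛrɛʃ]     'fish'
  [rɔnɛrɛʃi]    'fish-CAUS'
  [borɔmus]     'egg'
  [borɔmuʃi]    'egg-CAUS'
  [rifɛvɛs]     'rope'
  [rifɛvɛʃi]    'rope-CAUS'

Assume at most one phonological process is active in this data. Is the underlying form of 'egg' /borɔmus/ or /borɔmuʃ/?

The root 'egg' surfaces as [borɔmus] and [borɔmuʃi], with a stem-final [s] ~ [ʃ] alternation.
Compare 'fish', with invariant [ʃ] in [rɔnɛrɛʃ] and [rɔnɛrɛʃi]: an analysis with underlying /ʃ/ and a rule producing [s] in isolation would wrongly predict alternation here too.
So /s/ is underlying, and a rule of palatalization before a front vowel — /k/ and /s/ become palato-alveolar [tʃ] and [ʃ] before a front vowel — gives [ʃ].

/borɔmus/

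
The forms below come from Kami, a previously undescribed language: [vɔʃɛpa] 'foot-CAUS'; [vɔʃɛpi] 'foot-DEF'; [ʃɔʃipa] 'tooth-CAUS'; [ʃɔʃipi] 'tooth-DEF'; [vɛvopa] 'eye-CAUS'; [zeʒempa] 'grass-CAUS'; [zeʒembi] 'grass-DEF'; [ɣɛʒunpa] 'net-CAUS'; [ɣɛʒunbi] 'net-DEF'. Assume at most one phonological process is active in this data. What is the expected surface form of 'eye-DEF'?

The DEF morpheme has two allomorphs, [-bi] and [-pi].
By contrast the CAUS suffix keeps its initial [p] throughout — that segment must be underlying.
The DEF suffix is therefore /-bi/ underlyingly, with post-vocalic devoicing: voiced stops become voiceless after a vowel.
After 'eye', which ends in a vowel, the suffix surfaces as [-pi], giving [vɛvopi].

[vɛvopi]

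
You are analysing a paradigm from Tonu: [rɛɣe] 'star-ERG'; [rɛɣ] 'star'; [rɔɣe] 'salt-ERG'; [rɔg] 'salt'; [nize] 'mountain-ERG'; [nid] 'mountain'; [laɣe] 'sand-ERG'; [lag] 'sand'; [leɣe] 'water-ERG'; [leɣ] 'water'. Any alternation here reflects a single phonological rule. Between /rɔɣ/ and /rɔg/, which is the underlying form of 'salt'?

/rɔg/

The stem for 'salt' ends in [ɣ] in [rɔɣe] but [g] in [rɔg].
But 'water' keeps [ɣ] in both environments ([leɣe], [leɣ]), so there is no rule changing /ɣ/ to [g] in isolation.
The underlying segment must be /g/; voiced stops become fricatives between vowels, yielding [ɣ] there.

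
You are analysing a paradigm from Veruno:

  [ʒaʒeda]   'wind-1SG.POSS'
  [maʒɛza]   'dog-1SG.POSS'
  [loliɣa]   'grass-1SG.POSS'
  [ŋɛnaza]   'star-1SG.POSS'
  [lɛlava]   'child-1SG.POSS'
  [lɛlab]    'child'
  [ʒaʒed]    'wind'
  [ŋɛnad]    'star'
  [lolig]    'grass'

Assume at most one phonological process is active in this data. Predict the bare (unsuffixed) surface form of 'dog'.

The root 'star' surfaces as [ŋɛnad] and [ŋɛnaza], with a stem-final [d] ~ [z] alternation.
The stem 'wind' ([ʒaʒed], [ʒaʒeda]) shows [d] unchanged in both environments, so [d] cannot be basic with [z] derived before the 1SG.POSS suffix.
The underlying segment must be /z/; voiced fricatives become stops word-finally, yielding [d] there.
The one attested form of 'dog', [maʒɛza], shows underlying /maʒɛz/. Applying the same rule word-finally gives [maʒɛd].

[maʒɛd]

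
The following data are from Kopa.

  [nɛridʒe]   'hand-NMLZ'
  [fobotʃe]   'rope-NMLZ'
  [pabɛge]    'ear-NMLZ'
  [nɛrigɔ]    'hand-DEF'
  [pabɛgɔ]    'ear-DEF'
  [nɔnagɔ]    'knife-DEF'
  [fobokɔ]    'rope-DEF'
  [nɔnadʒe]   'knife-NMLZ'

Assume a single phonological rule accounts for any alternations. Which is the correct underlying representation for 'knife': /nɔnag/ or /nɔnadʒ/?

/nɔnadʒ/

The stem for 'knife' ends in [g] in [nɔnagɔ] but [dʒ] in [nɔnadʒe].
But 'ear' keeps [g] in both environments ([pabɛgɔ], [pabɛge]), so there is no rule changing /g/ to [dʒ] before the NMLZ suffix.
The underlying segment must be /dʒ/; palato-alveolar /tʃ/ and /dʒ/ become [k] and [g] when no front vowel follows, yielding [g] there.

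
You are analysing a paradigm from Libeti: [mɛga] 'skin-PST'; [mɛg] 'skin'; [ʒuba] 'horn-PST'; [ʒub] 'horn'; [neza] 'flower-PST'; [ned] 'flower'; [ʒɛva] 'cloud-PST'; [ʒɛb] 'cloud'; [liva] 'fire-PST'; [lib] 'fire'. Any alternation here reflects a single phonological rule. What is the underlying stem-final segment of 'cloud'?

'cloud' shows [v] ~ [b] at the end of the stem ([ʒɛva] vs [ʒɛb]).
The stem 'horn' ([ʒuba], [ʒub]) shows [b] unchanged in both environments, so [b] cannot be basic with [v] derived before the PST suffix.
The underlying segment must be /v/; voiced fricatives become stops word-finally, yielding [b] there.

/v/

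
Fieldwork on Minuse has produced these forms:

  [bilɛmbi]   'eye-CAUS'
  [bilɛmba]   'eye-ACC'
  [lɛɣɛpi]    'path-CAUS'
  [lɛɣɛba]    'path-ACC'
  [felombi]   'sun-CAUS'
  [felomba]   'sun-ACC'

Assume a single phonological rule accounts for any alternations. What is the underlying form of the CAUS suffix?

The CAUS suffix surfaces as [-bi] and [-pi], depending on the final segment of the stem.
By contrast the ACC suffix keeps its initial [b] throughout — that segment must be underlying.
So the underlying form is /-pi/, and voiceless stops become voiced after a nasal.

/-pi/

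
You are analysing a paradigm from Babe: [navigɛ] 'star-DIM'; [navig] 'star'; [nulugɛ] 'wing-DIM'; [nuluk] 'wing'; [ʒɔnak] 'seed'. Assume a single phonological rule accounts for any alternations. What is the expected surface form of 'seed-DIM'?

The root 'wing' surfaces as [nulugɛ] and [nuluk], with a stem-final [g] ~ [k] alternation.
Compare 'star', with invariant [g] in [navigɛ] and [navig]: an analysis with underlying /g/ and a rule producing [k] in isolation would wrongly predict alternation here too.
Therefore /k/ is basic and [g] is derived by intervocalic voicing (voiceless stops become voiced between vowels).
The one attested form of 'seed', [ʒɔnak], shows underlying /ʒɔnak/. Applying the same rule between vowels gives [ʒɔnagɛ].

[ʒɔnagɛ]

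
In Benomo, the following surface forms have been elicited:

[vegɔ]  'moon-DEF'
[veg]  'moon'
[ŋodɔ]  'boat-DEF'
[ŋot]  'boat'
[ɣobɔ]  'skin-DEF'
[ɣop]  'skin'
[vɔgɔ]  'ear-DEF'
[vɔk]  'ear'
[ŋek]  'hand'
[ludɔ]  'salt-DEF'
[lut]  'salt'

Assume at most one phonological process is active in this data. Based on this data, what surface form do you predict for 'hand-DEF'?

[ŋegɔ]

In [vɔgɔ] and [vɔk] the final segment of 'ear' alternates: [g] ~ [k].
Compare 'moon', with invariant [g] in [vegɔ] and [veg]: an analysis with underlying /g/ and a rule producing [k] in isolation would wrongly predict alternation here too.
The underlying segment must be /k/; voiceless stops become voiced between vowels, yielding [g] there.
From [ŋek] the stem 'hand' is /ŋek/; between vowels this yields [ŋegɔ].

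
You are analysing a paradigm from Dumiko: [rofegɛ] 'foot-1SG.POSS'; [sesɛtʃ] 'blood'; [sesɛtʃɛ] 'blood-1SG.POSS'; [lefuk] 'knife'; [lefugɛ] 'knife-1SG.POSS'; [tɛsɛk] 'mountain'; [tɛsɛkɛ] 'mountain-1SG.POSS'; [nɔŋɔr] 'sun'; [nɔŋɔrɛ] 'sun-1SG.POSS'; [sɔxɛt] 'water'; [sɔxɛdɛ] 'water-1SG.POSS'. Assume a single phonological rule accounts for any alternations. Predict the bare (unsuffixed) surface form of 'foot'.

[rofek]

The stem for 'knife' ends in [k] in [lefuk] but [g] in [lefugɛ].
But 'mountain' keeps [k] in both environments ([tɛsɛk], [tɛsɛkɛ]), so there is no rule changing /k/ to [g] before the 1SG.POSS suffix.
Therefore /g/ is basic and [k] is derived by word-final obstruent devoicing (voiced obstruents become voiceless word-finally).
The one attested form of 'foot', [rofegɛ], shows underlying /rofeg/. Applying the same rule word-finally gives [rofek].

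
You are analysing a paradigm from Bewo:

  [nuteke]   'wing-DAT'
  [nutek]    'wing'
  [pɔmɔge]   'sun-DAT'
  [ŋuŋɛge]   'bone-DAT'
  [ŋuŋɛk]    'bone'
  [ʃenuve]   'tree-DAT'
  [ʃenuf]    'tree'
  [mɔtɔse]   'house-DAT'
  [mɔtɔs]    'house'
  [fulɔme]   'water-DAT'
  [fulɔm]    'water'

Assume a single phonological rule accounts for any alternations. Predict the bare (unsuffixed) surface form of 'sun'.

[pɔmɔk]

The stem for 'bone' ends in [g] in [ŋuŋɛge] but [k] in [ŋuŋɛk].
Compare 'wing', with invariant [k] in [nuteke] and [nutek]: an analysis with underlying /k/ and a rule producing [g] before the DAT suffix would wrongly predict alternation here too.
So /g/ is underlying, and a rule of word-final obstruent devoicing — voiced obstruents become voiceless word-finally — gives [k].
The one attested form of 'sun', [pɔmɔge], shows underlying /pɔmɔg/. Applying the same rule word-finally gives [pɔmɔk].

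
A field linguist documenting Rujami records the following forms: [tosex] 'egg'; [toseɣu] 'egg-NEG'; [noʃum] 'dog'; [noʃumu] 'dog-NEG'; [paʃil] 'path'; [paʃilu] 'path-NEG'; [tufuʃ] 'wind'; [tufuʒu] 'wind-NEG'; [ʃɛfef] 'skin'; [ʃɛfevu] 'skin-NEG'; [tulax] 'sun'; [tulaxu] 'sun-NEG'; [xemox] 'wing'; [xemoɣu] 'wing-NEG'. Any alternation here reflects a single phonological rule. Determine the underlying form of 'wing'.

/xemoɣ/

The root 'wing' surfaces as [xemox] and [xemoɣu], with a stem-final [x] ~ [ɣ] alternation.
Compare 'sun', with invariant [x] in [tulax] and [tulaxu]: an analysis with underlying /x/ and a rule producing [ɣ] before the NEG suffix would wrongly predict alternation here too.
So /ɣ/ is underlying, and a rule of word-final obstruent devoicing — voiced obstruents become voiceless word-finally — gives [x].
Hence 'wing' is /xemoɣ/ underlyingly.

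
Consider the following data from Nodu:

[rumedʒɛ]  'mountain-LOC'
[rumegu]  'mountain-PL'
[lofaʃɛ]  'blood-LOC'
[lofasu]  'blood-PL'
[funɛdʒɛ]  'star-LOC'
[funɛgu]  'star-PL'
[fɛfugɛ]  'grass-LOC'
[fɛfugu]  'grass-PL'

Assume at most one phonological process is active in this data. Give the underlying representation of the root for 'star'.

/funɛdʒ/

The stem for 'star' ends in [dʒ] in [funɛdʒɛ] but [g] in [funɛgu].
Compare 'grass', with invariant [g] in [fɛfugɛ] and [fɛfugu]: an analysis with underlying /g/ and a rule producing [dʒ] before the LOC suffix would wrongly predict alternation here too.
So /dʒ/ is underlying, and a rule of depalatalization — palato-alveolar /dʒ/ and /ʃ/ become [g] and [s] when no front vowel follows — gives [g].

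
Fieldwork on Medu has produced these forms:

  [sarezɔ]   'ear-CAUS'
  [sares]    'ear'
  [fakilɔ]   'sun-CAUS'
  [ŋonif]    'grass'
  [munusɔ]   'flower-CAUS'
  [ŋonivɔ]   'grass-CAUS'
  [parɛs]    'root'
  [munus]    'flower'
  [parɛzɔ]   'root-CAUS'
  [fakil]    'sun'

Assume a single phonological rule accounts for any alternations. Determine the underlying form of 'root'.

In [parɛs] and [parɛzɔ] the final segment of 'root' alternates: [s] ~ [z].
Compare 'flower', with invariant [s] in [munus] and [munusɔ]: an analysis with underlying /s/ and a rule producing [z] before the CAUS suffix would wrongly predict alternation here too.
So /z/ is underlying, and a rule of word-final obstruent devoicing — voiced obstruents become voiceless word-finally — gives [s].

/parɛz/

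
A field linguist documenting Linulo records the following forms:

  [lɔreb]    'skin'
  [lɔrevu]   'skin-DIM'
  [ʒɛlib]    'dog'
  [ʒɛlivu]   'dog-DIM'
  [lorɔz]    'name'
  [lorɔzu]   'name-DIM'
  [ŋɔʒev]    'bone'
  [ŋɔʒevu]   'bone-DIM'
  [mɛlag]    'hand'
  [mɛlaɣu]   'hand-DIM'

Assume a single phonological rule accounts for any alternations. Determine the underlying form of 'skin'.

/lɔreb/

In [lɔreb] and [lɔrevu] the final segment of 'skin' alternates: [b] ~ [v].
The stem 'bone' ([ŋɔʒev], [ŋɔʒevu]) shows [v] unchanged in both environments, so [v] cannot be basic with [b] derived in isolation.
Therefore /b/ is basic and [v] is derived by intervocalic spirantization (voiced stops become fricatives between vowels).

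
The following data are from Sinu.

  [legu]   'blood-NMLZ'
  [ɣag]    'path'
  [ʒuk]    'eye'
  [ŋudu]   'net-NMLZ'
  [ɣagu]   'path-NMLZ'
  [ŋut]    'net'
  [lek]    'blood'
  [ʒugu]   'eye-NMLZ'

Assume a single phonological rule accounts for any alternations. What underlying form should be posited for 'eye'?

/ʒuk/

'eye' shows [g] ~ [k] at the end of the stem ([ʒugu] vs [ʒuk]).
But 'path' keeps [g] in both environments ([ɣagu], [ɣag]), so there is no rule changing /g/ to [k] in isolation.
So /k/ is underlying, and a rule of intervocalic voicing — voiceless stops become voiced between vowels — gives [g].
So 'eye' = /ʒuk/.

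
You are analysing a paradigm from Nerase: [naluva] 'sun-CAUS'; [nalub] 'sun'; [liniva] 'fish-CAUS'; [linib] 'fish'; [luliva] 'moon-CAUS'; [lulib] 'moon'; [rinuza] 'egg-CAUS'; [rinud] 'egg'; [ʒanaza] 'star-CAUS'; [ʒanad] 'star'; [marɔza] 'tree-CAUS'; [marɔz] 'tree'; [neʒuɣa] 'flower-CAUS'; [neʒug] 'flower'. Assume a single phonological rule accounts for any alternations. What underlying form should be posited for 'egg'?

/rinud/

'egg' shows [z] ~ [d] at the end of the stem ([rinuza] vs [rinud]).
But 'tree' keeps [z] in both environments ([marɔza], [marɔz]), so there is no rule changing /z/ to [d] in isolation.
The underlying segment must be /d/; voiced stops become fricatives between vowels, yielding [z] there.
So 'egg' = /rinud/.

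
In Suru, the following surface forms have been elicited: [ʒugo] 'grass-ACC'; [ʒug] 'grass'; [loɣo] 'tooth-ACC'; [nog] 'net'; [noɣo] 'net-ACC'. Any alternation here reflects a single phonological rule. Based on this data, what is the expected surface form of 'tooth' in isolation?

[log]

The stem for 'net' ends in [g] in [nog] but [ɣ] in [noɣo].
The stem 'grass' ([ʒug], [ʒugo]) shows [g] unchanged in both environments, so [g] cannot be basic with [ɣ] derived before the ACC suffix.
The alternation reflects word-final hardening: voiced fricatives become stops word-finally. /ɣ/ is underlying.
The one attested form of 'tooth', [loɣo], shows underlying /loɣ/. Applying the same rule word-finally gives [log].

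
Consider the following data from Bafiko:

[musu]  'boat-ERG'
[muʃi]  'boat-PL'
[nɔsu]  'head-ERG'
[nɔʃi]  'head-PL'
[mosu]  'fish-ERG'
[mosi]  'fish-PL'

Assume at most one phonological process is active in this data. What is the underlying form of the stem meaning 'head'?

'head' shows [s] ~ [ʃ] at the end of the stem ([nɔsu] vs [nɔʃi]).
If /s/ were underlying and a rule turned it into [ʃ] before the PL suffix, 'fish' would also alternate; but it has [s] in both [mosu] and [mosi].
Therefore /ʃ/ is basic and [s] is derived by depalatalization (palato-alveolar /ʃ/ becomes [s] when no front vowel follows).

/nɔʃ/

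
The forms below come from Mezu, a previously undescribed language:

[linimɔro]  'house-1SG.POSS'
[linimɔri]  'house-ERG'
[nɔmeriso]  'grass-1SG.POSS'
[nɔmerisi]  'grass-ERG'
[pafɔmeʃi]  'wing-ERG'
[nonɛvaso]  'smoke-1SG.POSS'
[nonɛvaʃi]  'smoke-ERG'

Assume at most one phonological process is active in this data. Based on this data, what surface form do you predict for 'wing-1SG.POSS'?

The root 'smoke' surfaces as [nonɛvaso] and [nonɛvaʃi], with a stem-final [s] ~ [ʃ] alternation.
But 'grass' keeps [s] in both environments ([nɔmeriso], [nɔmerisi]), so there is no rule changing /s/ to [ʃ] before the ERG suffix.
The underlying segment must be /ʃ/; palato-alveolar /ʃ/ becomes [s] when no front vowel follows, yielding [s] there.
From [pafɔmeʃi] the stem 'wing' is /pafɔmeʃ/; when no front vowel follows this yields [pafɔmeso].

[pafɔmeso]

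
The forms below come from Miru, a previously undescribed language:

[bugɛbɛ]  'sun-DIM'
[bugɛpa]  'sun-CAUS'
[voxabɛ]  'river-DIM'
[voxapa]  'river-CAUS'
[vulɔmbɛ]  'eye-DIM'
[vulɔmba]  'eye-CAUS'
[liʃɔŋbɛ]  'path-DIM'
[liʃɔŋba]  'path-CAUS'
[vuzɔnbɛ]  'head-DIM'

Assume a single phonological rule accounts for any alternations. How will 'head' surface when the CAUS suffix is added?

[vuzɔnba]

The CAUS morpheme has two allomorphs, [-ba] and [-pa].
The DIM suffix, which begins with [b], is invariant after every stem; so [b] is not altered by any rule here.
The CAUS suffix is therefore /-pa/ underlyingly, with post-nasal voicing: voiceless stops become voiced after a nasal.
After 'head', which ends in a nasal, the suffix surfaces as [-ba], giving [vuzɔnba].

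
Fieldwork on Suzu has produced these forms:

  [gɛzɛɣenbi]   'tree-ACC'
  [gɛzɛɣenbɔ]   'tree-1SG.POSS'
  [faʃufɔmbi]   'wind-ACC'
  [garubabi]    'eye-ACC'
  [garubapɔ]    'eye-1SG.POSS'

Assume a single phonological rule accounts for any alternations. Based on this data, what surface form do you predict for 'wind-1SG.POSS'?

The 1SG.POSS morpheme has two allomorphs, [-bɔ] and [-pɔ].
The ACC suffix, which begins with [b], is invariant after every stem; so [b] is not altered by any rule here.
So the underlying form is /-pɔ/, and voiceless stops become voiced after a nasal.
After 'wind', which ends in a nasal, the suffix surfaces as [-bɔ], giving [faʃufɔmbɔ].

[faʃufɔmbɔ]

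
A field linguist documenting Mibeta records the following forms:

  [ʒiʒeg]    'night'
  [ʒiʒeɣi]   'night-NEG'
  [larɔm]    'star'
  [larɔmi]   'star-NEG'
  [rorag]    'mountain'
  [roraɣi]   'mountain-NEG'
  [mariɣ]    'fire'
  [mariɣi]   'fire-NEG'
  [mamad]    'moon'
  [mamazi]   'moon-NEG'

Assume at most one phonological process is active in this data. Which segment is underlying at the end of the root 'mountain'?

/g/

'mountain' shows [g] ~ [ɣ] at the end of the stem ([rorag] vs [roraɣi]).
But 'fire' keeps [ɣ] in both environments ([mariɣ], [mariɣi]), so there is no rule changing /ɣ/ to [g] in isolation.
The underlying segment must be /g/; voiced stops become fricatives between vowels, yielding [ɣ] there.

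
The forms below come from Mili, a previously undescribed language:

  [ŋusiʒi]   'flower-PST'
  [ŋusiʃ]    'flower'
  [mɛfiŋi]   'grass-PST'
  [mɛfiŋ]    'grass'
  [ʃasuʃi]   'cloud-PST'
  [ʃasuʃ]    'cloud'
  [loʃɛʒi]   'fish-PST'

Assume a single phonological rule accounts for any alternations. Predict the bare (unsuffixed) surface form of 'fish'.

The root 'flower' surfaces as [ŋusiʒi] and [ŋusiʃ], with a stem-final [ʒ] ~ [ʃ] alternation.
The stem 'cloud' ([ʃasuʃi], [ʃasuʃ]) shows [ʃ] unchanged in both environments, so [ʃ] cannot be basic with [ʒ] derived before the PST suffix.
The alternation reflects word-final obstruent devoicing: voiced obstruents become voiceless word-finally. /ʒ/ is underlying.
The one attested form of 'fish', [loʃɛʒi], shows underlying /loʃɛʒ/. Applying the same rule word-finally gives [loʃɛʃ].

[loʃɛʃ]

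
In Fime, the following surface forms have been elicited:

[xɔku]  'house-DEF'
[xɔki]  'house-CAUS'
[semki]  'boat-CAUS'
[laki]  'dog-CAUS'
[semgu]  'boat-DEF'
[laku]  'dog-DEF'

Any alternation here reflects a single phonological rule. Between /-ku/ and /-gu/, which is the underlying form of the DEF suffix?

The DEF suffix surfaces as [-gu] and [-ku], depending on the final segment of the stem.
The CAUS suffix, which begins with [k], is invariant after every stem; so [k] is not altered by any rule here.
So the underlying form is /-gu/, and voiced stops become voiceless after a vowel.

/-gu/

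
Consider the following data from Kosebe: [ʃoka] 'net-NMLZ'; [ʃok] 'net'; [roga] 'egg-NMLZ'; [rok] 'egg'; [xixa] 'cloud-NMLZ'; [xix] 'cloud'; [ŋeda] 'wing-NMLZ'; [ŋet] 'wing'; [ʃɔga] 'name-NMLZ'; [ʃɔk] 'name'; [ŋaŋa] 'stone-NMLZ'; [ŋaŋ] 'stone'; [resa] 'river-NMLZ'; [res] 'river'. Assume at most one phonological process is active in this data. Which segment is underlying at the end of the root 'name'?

The root 'name' surfaces as [ʃɔga] and [ʃɔk], with a stem-final [g] ~ [k] alternation.
But 'net' keeps [k] in both environments ([ʃoka], [ʃok]), so there is no rule changing /k/ to [g] before the NMLZ suffix.
The alternation reflects word-final obstruent devoicing: voiced obstruents become voiceless word-finally. /g/ is underlying.

/g/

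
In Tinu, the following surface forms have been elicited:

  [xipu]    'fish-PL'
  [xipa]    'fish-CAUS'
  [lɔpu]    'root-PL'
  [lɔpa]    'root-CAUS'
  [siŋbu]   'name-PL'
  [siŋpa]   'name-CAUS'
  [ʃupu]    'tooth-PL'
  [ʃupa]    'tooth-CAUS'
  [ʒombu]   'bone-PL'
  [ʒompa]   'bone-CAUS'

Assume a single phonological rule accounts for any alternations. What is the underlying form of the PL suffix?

The PL suffix surfaces as [-bu] and [-pu], depending on the final segment of the stem.
The CAUS suffix, which begins with [p], is invariant after every stem; so [p] is not altered by any rule here.
The PL suffix is therefore /-bu/ underlyingly, with post-vocalic devoicing: voiced stops become voiceless after a vowel.

/-bu/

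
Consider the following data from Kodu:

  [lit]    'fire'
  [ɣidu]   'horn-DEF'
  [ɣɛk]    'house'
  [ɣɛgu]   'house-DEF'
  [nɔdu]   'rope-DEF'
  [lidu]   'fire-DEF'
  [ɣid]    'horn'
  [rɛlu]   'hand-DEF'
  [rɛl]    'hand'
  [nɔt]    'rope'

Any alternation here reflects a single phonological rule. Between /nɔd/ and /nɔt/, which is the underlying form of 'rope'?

/nɔt/

'rope' shows [d] ~ [t] at the end of the stem ([nɔdu] vs [nɔt]).
But 'horn' keeps [d] in both environments ([ɣidu], [ɣid]), so there is no rule changing /d/ to [t] in isolation.
So /t/ is underlying, and a rule of intervocalic voicing — voiceless stops become voiced between vowels — gives [d].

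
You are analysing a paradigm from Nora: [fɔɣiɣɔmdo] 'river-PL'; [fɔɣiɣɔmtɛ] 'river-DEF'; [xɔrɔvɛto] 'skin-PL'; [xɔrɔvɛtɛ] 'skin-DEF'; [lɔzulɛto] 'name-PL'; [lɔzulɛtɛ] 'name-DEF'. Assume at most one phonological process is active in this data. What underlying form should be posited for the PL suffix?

/-do/

The PL suffix surfaces as [-do] and [-to], depending on the final segment of the stem.
The DEF suffix, which begins with [t], is invariant after every stem; so [t] is not altered by any rule here.
So the underlying form is /-do/, and voiced stops become voiceless after a vowel.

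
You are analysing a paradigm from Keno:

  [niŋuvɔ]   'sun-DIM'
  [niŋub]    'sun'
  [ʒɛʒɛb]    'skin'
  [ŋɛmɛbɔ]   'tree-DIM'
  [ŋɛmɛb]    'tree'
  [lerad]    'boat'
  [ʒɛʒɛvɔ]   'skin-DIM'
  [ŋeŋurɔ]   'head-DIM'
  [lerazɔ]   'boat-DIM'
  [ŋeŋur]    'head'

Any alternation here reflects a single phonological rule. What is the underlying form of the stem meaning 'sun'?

'sun' shows [b] ~ [v] at the end of the stem ([niŋub] vs [niŋuvɔ]).
The stem 'tree' ([ŋɛmɛb], [ŋɛmɛbɔ]) shows [b] unchanged in both environments, so [b] cannot be basic with [v] derived before the DIM suffix.
The underlying segment must be /v/; voiced fricatives become stops word-finally, yielding [b] there.
So 'sun' = /niŋuv/.

/niŋuv/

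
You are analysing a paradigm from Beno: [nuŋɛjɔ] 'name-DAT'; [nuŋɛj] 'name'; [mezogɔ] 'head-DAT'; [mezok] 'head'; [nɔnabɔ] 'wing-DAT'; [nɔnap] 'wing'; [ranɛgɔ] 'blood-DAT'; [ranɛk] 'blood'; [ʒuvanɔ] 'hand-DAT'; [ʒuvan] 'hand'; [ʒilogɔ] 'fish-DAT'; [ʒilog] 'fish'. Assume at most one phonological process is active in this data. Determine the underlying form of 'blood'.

/ranɛk/

The stem for 'blood' ends in [g] in [ranɛgɔ] but [k] in [ranɛk].
If /g/ were underlying and a rule turned it into [k] in isolation, 'fish' would also alternate; but it has [g] in both [ʒilogɔ] and [ʒilog].
The alternation reflects intervocalic voicing: voiceless stops become voiced between vowels. /k/ is underlying.
So 'blood' = /ranɛk/.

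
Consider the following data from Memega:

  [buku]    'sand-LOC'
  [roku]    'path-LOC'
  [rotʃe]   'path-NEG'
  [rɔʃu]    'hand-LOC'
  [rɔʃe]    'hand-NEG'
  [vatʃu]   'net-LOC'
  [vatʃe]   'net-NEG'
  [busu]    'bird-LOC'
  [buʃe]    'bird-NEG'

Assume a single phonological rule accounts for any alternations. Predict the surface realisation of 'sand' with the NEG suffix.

The stem for 'path' ends in [k] in [roku] but [tʃ] in [rotʃe].
Compare 'net', with invariant [tʃ] in [vatʃu] and [vatʃe]: an analysis with underlying /tʃ/ and a rule producing [k] before the LOC suffix would wrongly predict alternation here too.
So /k/ is underlying, and a rule of palatalization before a front vowel — /k/ and /s/ become palato-alveolar [tʃ] and [ʃ] before a front vowel — gives [tʃ].
From [buku] the stem 'sand' is /buk/; before a front vowel this yields [butʃe].

[butʃe]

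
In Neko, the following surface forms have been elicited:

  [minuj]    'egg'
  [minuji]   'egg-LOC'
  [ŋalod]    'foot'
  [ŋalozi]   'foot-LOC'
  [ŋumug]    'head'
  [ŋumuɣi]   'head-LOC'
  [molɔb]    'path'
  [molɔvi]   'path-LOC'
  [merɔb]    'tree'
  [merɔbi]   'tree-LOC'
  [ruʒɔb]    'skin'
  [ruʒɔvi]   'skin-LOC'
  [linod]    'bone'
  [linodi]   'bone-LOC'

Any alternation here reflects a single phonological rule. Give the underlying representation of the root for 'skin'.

'skin' shows [b] ~ [v] at the end of the stem ([ruʒɔb] vs [ruʒɔvi]).
But 'tree' keeps [b] in both environments ([merɔb], [merɔbi]), so there is no rule changing /b/ to [v] before the LOC suffix.
The underlying segment must be /v/; voiced fricatives become stops word-finally, yielding [b] there.

/ruʒɔv/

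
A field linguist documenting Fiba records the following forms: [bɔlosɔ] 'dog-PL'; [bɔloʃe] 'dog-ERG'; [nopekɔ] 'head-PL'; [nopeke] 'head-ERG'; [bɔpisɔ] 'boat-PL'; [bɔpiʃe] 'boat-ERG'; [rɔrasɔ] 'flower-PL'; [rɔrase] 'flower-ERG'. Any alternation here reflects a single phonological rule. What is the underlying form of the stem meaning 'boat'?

/bɔpiʃ/

The stem for 'boat' ends in [s] in [bɔpisɔ] but [ʃ] in [bɔpiʃe].
The stem 'flower' ([rɔrasɔ], [rɔrase]) shows [s] unchanged in both environments, so [s] cannot be basic with [ʃ] derived before the ERG suffix.
The alternation reflects depalatalization: palato-alveolar /ʃ/ becomes [s] when no front vowel follows. /ʃ/ is underlying.
The underlying form of 'boat' is therefore /bɔpiʃ/.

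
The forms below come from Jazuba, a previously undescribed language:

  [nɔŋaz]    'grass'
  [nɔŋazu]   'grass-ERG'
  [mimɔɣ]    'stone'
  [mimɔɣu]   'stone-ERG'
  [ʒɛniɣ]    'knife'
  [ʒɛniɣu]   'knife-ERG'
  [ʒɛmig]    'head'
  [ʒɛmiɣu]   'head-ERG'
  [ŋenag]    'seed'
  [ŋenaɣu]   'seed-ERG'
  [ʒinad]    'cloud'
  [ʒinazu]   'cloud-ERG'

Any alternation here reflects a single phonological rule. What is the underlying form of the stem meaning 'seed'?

/ŋenag/

The stem for 'seed' ends in [g] in [ŋenag] but [ɣ] in [ŋenaɣu].
The stem 'stone' ([mimɔɣ], [mimɔɣu]) shows [ɣ] unchanged in both environments, so [ɣ] cannot be basic with [g] derived in isolation.
So /g/ is underlying, and a rule of intervocalic spirantization — voiced stops become fricatives between vowels — gives [ɣ].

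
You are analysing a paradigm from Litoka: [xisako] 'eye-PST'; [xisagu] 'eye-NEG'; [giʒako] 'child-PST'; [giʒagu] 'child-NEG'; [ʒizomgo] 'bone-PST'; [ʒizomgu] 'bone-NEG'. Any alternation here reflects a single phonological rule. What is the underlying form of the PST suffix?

/-ko/

The PST morpheme has two allomorphs, [-go] and [-ko].
The NEG suffix, which begins with [g], is invariant after every stem; so [g] is not altered by any rule here.
So the underlying form is /-ko/, and voiceless stops become voiced after a nasal.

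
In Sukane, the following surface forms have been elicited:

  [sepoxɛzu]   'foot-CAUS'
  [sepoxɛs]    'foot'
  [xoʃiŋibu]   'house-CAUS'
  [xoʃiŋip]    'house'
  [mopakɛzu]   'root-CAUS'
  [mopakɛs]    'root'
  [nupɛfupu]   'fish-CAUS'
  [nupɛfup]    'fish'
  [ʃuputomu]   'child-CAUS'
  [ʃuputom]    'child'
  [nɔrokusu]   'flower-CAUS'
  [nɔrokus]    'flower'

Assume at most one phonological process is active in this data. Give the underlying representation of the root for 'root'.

'root' shows [z] ~ [s] at the end of the stem ([mopakɛzu] vs [mopakɛs]).
If /s/ were underlying and a rule turned it into [z] before the CAUS suffix, 'flower' would also alternate; but it has [s] in both [nɔrokusu] and [nɔrokus].
The underlying segment must be /z/; voiced obstruents become voiceless word-finally, yielding [s] there.

/mopakɛz/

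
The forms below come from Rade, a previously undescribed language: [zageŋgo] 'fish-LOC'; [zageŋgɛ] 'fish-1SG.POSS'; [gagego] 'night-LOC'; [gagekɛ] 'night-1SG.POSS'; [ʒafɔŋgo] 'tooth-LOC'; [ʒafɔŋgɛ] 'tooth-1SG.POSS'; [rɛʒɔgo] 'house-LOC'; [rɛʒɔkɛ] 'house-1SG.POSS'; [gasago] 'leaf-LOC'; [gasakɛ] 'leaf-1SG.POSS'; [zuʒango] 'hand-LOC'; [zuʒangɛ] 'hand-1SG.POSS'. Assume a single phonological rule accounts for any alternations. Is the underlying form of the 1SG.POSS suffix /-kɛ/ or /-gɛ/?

/-kɛ/

The 1SG.POSS morpheme has two allomorphs, [-gɛ] and [-kɛ].
By contrast the LOC suffix keeps its initial [g] throughout — that segment must be underlying.
The 1SG.POSS suffix is therefore /-kɛ/ underlyingly, with post-nasal voicing: voiceless stops become voiced after a nasal.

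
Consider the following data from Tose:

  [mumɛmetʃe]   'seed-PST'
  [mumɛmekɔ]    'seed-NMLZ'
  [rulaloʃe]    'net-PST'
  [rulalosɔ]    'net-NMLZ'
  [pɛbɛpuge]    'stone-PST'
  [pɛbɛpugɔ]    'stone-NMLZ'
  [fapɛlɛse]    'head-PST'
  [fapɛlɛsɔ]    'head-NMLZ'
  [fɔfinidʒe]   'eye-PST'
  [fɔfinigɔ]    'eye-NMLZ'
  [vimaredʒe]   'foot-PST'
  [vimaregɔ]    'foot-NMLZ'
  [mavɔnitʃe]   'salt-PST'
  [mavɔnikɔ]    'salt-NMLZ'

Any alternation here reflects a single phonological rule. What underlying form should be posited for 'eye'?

'eye' shows [dʒ] ~ [g] at the end of the stem ([fɔfinidʒe] vs [fɔfinigɔ]).
The stem 'stone' ([pɛbɛpuge], [pɛbɛpugɔ]) shows [g] unchanged in both environments, so [g] cannot be basic with [dʒ] derived before the PST suffix.
So /dʒ/ is underlying, and a rule of depalatalization — palato-alveolar /tʃ/, /dʒ/ and /ʃ/ become [k], [g] and [s] when no front vowel follows — gives [g].

/fɔfinidʒ/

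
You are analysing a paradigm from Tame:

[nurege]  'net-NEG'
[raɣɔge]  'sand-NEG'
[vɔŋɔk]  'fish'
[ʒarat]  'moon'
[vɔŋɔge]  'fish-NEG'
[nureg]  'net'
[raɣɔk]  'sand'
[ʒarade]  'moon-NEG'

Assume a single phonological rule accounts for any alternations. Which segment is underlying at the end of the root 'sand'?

'sand' shows [k] ~ [g] at the end of the stem ([raɣɔk] vs [raɣɔge]).
Compare 'net', with invariant [g] in [nureg] and [nurege]: an analysis with underlying /g/ and a rule producing [k] in isolation would wrongly predict alternation here too.
The alternation reflects intervocalic voicing: voiceless stops become voiced between vowels. /k/ is underlying.

/k/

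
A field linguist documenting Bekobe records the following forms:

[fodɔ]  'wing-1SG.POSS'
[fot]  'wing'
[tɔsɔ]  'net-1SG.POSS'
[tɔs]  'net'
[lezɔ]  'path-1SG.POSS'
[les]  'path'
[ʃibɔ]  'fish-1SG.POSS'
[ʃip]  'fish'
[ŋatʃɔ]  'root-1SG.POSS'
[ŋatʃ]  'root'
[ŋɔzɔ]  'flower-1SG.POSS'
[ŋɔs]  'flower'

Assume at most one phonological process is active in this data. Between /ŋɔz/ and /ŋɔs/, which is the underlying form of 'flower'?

/ŋɔz/

'flower' shows [z] ~ [s] at the end of the stem ([ŋɔzɔ] vs [ŋɔs]).
But 'net' keeps [s] in both environments ([tɔsɔ], [tɔs]), so there is no rule changing /s/ to [z] before the 1SG.POSS suffix.
Therefore /z/ is basic and [s] is derived by word-final obstruent devoicing (voiced obstruents become voiceless word-finally).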